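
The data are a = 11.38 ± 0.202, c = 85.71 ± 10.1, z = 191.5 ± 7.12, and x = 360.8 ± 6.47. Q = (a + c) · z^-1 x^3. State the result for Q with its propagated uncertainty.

Let u = a + c = 97.09. δu = √(δa² + δc²) = √(0.0408 + 102) = 10.1, so δu/u = 0.104.
Q is then a monomial in u, z, x:
δQ/Q = √((δu/u)² + (-1·δz/z)² + (3·δx/x)²) = √(0.0108 + 0.00138 + 0.00289) = 0.123
Q = 2.381e+07, so δQ = 0.123 × 2.381e+07 = 2.93e+06.

(2.381 ± 0.293) × 10^7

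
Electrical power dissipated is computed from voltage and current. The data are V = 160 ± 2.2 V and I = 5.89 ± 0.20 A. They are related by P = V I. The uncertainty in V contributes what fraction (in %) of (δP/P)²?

(δP/P)² = (1·δV/V)² + (1·δI/I)²
  V term: (1×0.0138)² = 0.000189
  I term: (1×0.0340)² = 0.00115
Total = 0.00134. Share from V = 0.000189/0.00134 = 0.141.

14.1%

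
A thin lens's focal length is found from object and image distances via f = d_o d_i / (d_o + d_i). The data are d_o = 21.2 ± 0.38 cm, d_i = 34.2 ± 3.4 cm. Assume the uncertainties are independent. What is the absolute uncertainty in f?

∂f/∂d_o = (d_i/(d_o+d_i))² = 0.381;  ∂f/∂d_i = (d_o/(d_o+d_i))² = 0.146
δf = √((∂f/∂d_o · δd_o)² + (∂f/∂d_i · δd_i)²) = √(0.0210 + 0.248) = 0.519 cm

0.519 cm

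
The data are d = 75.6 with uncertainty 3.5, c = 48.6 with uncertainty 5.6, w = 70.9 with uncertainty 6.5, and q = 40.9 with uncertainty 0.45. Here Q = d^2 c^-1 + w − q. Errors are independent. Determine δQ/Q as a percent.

Let p = d^2·c^-1 = 118. δp/p = √((2·δd/d)² + (-1·δc/c)²) = √(0.00857 + 0.0133) = 0.148, so δp = 17.4.
Q = p + w − q: δQ = √(δp² + δw² + δq²) = √(302 + 42.2 + 0.203) = 18.6
Q = 148, so δQ/Q = 18.6/148 = 0.126.

12.6%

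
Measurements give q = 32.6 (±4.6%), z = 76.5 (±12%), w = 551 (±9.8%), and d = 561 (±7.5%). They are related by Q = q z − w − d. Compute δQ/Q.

0.237

Let p = q·z = 2490. δp/p = √((1·δq/q)² + (1·δz/z)²) = √(0.00212 + 0.0144) = 0.129, so δp = 321.
Q = p − w − d: δQ = √(δp² + δw² + δd²) = √(1.03e+05 + 2920 + 1770) = 328
Q = 1380, so δQ/Q = 328/1380 = 0.237.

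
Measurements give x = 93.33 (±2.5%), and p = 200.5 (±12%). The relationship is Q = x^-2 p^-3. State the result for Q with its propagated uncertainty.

Q is a product of powers, so relative uncertainties combine in quadrature:
  (-2·δx/x)² = (-2×0.0250)² = 0.00250;  (-3·δp/p)² = (-3×0.120)² = 0.130
δQ/Q = √(0.132) = 0.363
Q = 1.424e-11, so δQ = 0.363 × 1.424e-11 = 5.18e-12.

(1.424 ± 0.518) × 10^-11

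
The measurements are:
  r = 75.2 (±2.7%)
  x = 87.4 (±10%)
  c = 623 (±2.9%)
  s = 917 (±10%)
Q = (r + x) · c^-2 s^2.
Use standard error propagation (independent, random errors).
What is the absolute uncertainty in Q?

75.9

Let u = r + x = 163. δu = √(δr² + δx²) = √(4.12 + 76.4) = 8.97, so δu/u = 0.0552.
Q is then a monomial in u, c, s:
δQ/Q = √((δu/u)² + (-2·δc/c)² + (2·δs/s)²) = √(0.00305 + 0.00336 + 0.0400) = 0.215
Q = 352, so δQ = 0.215 × 352 = 75.9.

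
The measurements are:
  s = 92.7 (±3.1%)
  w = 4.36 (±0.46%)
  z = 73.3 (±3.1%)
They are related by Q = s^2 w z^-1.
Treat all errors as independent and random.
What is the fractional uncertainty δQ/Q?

Products/powers → add relative errors in quadrature, weighted by exponent:
  (2·δs/s)² = (2×0.0310)² = 0.00384;  (1·δw/w)² = (1×0.00460)² = 2.12e-05;  (-1·δz/z)² = (-1×0.0310)² = 0.000961
δQ/Q = √(0.00483) = 0.0695

0.0695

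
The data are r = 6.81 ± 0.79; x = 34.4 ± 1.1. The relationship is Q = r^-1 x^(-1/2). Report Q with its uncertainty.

0.0250 ± 0.00293

Each factor contributes (exponent × relative error)² to (δQ/Q)²:
  (-1·δr/r)² = (-1×0.116)² = 0.0135;  (−½·δx/x)² = (-0.5×0.0320)² = 0.000256
δQ/Q = √(0.0137) = 0.117
Q = 0.0250, so δQ = 0.117 × 0.0250 = 0.00293.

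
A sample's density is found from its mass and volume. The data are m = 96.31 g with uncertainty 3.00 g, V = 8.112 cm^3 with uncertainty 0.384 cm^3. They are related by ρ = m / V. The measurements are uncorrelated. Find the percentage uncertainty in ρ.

Since ρ is a product/quotient, work with relative uncertainties:
  (1·δm/m)² = (1×0.0311)² = 0.000970;  (-1·δV/V)² = (-1×0.0473)² = 0.00224
δρ/ρ = √(0.00321) = 0.0567

5.67%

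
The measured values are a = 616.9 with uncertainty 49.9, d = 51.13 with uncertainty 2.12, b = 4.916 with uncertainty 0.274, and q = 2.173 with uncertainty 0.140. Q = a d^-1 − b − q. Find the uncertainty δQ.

1.14

Let p = a·d^-1 = 12.07. δp/p = √((1·δa/a)² + (-1·δd/d)²) = √(0.00654 + 0.00172) = 0.0909, so δp = 1.10.
Q = p − b − q: δQ = √(δp² + δb² + δq²) = √(1.20 + 0.0751 + 0.0196) = 1.14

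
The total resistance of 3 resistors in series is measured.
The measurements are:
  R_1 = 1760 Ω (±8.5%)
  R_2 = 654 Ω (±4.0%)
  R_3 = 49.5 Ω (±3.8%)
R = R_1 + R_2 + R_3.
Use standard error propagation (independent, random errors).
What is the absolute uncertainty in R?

152 Ω

For a sum/difference, combine absolute errors in quadrature:
  (δR_1)² = 22400;  (δR_2)² = 684;  (δR_3)² = 3.54
δR = √(23100) = 152 Ω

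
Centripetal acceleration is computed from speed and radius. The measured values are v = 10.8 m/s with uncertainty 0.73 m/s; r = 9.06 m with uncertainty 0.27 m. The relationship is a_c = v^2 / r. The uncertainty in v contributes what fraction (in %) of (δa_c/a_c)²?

95.4%

(δa_c/a_c)² = (2·δv/v)² + (-1·δr/r)²
  v term: (2×0.0676)² = 0.0183
  r term: (-1×0.0298)² = 0.000888
Total = 0.0192. Share from v = 0.0183/0.0192 = 0.954.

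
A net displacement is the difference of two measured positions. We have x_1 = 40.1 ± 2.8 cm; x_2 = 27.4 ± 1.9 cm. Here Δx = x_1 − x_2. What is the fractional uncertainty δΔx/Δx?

0.266

Each term contributes (cᵢ δxᵢ)² to (δΔx)²:
  (δx_1)² = 7.84;  (δx_2)² = 3.61
δΔx = √(11.4) = 3.38 cm
Δx = 12.7 cm, so δΔx/Δx = 3.38/12.7 = 0.266.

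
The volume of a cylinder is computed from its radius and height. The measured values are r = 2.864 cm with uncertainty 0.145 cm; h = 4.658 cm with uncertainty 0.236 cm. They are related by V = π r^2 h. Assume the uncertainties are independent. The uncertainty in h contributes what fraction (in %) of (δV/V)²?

20.0%

(δV/V)² = (2·δr/r)² + (1·δh/h)²
  r term: (2×0.0506)² = 0.0103
  h term: (1×0.0507)² = 0.00257
Total = 0.0128. Share from h = 0.00257/0.0128 = 0.200.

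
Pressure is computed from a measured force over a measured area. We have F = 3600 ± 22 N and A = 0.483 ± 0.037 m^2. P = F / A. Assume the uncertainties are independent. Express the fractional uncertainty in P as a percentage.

7.68%

Each factor contributes (exponent × relative error)² to (δP/P)²:
  (1·δF/F)² = (1×0.00611)² = 3.73e-05;  (-1·δA/A)² = (-1×0.0766)² = 0.00587
δP/P = √(0.00591) = 0.0768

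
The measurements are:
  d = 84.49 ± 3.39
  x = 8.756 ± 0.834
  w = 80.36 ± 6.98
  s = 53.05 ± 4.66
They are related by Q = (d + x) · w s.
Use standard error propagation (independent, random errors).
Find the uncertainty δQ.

51300

Let u = d + x = 93.25. δu = √(δd² + δx²) = √(11.5 + 0.696) = 3.49, so δu/u = 0.0374.
Q is then a monomial in u, w, s:
δQ/Q = √((δu/u)² + (1·δw/w)² + (1·δs/s)²) = √(0.00140 + 0.00754 + 0.00772) = 0.129
Q = 397500, so δQ = 0.129 × 397500 = 51300.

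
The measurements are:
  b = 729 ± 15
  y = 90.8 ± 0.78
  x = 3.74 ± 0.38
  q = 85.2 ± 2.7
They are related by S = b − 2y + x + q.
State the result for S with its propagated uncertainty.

636 ± 15.3

Sums and differences: (δS)² = Σ (cᵢ δxᵢ)².
  (δb)² = 225;  (2·δy)² = 2.43;  (δx)² = 0.144;  (δq)² = 7.29
δS = √(235) = 15.3
S = 636.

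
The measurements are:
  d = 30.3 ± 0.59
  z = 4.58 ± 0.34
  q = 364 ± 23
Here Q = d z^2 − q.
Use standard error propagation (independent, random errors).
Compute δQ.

Let p = d·z^2 = 636. δp/p = √((1·δd/d)² + (2·δz/z)²) = √(0.000379 + 0.0220) = 0.150, so δp = 95.2.
Q = p − q: δQ = √(δp² + δq²) = √(9060 + 529) = 97.9

97.9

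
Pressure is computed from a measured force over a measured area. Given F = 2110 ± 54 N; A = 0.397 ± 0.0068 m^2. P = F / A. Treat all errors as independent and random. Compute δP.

Products/powers → add relative errors in quadrature, weighted by exponent:
  (1·δF/F)² = (1×0.0256)² = 0.000655;  (-1·δA/A)² = (-1×0.0171)² = 0.000293
δP/P = √(0.000948) = 0.0308
P = 5310 Pa, so δP = 0.0308 × 5310 = 164 Pa.

164 Pa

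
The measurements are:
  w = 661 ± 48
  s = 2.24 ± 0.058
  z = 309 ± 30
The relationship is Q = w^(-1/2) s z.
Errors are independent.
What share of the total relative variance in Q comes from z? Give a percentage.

82.6%

(δQ/Q)² = (−½·δw/w)² + (1·δs/s)² + (1·δz/z)²
  w term: (-0.5×0.0726)² = 0.00132
  s term: (1×0.0259)² = 0.000670
  z term: (1×0.0971)² = 0.00943
Total = 0.0114. Share from z = 0.00943/0.0114 = 0.826.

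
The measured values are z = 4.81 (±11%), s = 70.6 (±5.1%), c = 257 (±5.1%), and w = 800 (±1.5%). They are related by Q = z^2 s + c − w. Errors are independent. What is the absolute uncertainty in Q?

Let p = z^2·s = 1630. δp/p = √((2·δz/z)² + (1·δs/s)²) = √(0.0484 + 0.00260) = 0.226, so δp = 369.
Q = p + c − w: δQ = √(δp² + δc² + δw²) = √(1.36e+05 + 172 + 144) = 369

369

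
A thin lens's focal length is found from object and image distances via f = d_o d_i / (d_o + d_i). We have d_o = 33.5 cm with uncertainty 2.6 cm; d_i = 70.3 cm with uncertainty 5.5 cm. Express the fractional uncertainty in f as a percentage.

5.83%

∂f/∂d_o = (d_i/(d_o+d_i))² = 0.459;  ∂f/∂d_i = (d_o/(d_o+d_i))² = 0.104
δf = √((∂f/∂d_o · δd_o)² + (∂f/∂d_i · δd_i)²) = √(1.42 + 0.328) = 1.32 cm
f = 22.7 cm, so δf/f = 1.32/22.7 = 0.0583.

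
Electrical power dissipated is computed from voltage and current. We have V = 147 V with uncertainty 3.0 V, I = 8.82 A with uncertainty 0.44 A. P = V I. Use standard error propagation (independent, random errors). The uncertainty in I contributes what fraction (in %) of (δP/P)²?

(δP/P)² = (1·δV/V)² + (1·δI/I)²
  V term: (1×0.0204)² = 0.000416
  I term: (1×0.0499)² = 0.00249
Total = 0.00291. Share from I = 0.00249/0.00291 = 0.857.

85.7%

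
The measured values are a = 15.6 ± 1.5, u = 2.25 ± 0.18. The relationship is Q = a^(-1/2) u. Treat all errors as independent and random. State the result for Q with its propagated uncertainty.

0.570 ± 0.0532

Products/powers → add relative errors in quadrature, weighted by exponent:
  (−½·δa/a)² = (-0.5×0.0962)² = 0.00231;  (1·δu/u)² = (1×0.0800)² = 0.00640
δQ/Q = √(0.00871) = 0.0933
Q = 0.570, so δQ = 0.0933 × 0.570 = 0.0532.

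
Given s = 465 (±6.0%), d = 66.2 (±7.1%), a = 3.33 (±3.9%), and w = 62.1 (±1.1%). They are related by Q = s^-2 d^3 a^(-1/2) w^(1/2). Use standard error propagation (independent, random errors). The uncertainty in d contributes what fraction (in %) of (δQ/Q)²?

(δQ/Q)² = (-2·δs/s)² + (3·δd/d)² + (−½·δa/a)² + (½·δw/w)²
  s term: (-2×0.0600)² = 0.0144
  d term: (3×0.0710)² = 0.0454
  a term: (-0.5×0.0390)² = 0.000380
  w term: (0.5×0.0110)² = 3.03e-05
Total = 0.0602. Share from d = 0.0454/0.0602 = 0.754.

75.4%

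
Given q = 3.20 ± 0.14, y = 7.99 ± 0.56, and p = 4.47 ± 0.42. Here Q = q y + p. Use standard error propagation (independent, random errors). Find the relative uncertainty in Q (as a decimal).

0.0717

Let w = q·y = 25.6. δw/w = √((1·δq/q)² + (1·δy/y)²) = √(0.00191 + 0.00491) = 0.0826, so δw = 2.11.
Q = w + p: δQ = √(δw² + δp²) = √(4.46 + 0.176) = 2.15
Q = 30.0, so δQ/Q = 2.15/30.0 = 0.0717.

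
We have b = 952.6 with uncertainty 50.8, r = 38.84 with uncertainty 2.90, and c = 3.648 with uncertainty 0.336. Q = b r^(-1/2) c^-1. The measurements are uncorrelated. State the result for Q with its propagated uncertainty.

Relative error in a monomial: (δQ/Q)² = Σ (nᵢ · δxᵢ/xᵢ)².
  (1·δb/b)² = (1×0.0533)² = 0.00284;  (−½·δr/r)² = (-0.5×0.0747)² = 0.00139;  (-1·δc/c)² = (-1×0.0921)² = 0.00848
δQ/Q = √(0.0127) = 0.113
Q = 41.90, so δQ = 0.113 × 41.90 = 4.73.

41.90 ± 4.73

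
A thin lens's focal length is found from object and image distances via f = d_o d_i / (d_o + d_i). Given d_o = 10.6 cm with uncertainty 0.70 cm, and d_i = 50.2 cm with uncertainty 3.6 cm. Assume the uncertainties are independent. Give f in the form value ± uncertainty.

∂f/∂d_o = (d_i/(d_o+d_i))² = 0.682;  ∂f/∂d_i = (d_o/(d_o+d_i))² = 0.0304
δf = √((∂f/∂d_o · δd_o)² + (∂f/∂d_i · δd_i)²) = √(0.228 + 0.0120) = 0.490 cm
f = 8.75 cm.

8.75 ± 0.490 cm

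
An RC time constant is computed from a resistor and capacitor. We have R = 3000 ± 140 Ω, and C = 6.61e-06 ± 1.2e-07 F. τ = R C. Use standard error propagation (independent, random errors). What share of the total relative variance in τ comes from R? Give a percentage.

(δτ/τ)² = (1·δR/R)² + (1·δC/C)²
  R term: (1×0.0467)² = 0.00218
  C term: (1×0.0182)² = 0.000330
Total = 0.00251. Share from R = 0.00218/0.00251 = 0.869.

86.9%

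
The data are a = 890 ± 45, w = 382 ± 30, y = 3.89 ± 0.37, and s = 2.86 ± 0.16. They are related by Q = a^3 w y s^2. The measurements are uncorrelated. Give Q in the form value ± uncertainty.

Relative error in a monomial: (δQ/Q)² = Σ (nᵢ · δxᵢ/xᵢ)².
  (3·δa/a)² = (3×0.0506)² = 0.0230;  (1·δw/w)² = (1×0.0785)² = 0.00617;  (1·δy/y)² = (1×0.0951)² = 0.00905;  (2·δs/s)² = (2×0.0559)² = 0.0125
δQ/Q = √(0.0507) = 0.225
Q = 8.57e+12, so δQ = 0.225 × 8.57e+12 = 1.93e+12.

(8.57 ± 1.93) × 10^12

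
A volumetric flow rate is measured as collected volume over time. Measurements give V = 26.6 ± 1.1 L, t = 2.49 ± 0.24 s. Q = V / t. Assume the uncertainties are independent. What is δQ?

Each factor contributes (exponent × relative error)² to (δQ/Q)²:
  (1·δV/V)² = (1×0.0414)² = 0.00171;  (-1·δt/t)² = (-1×0.0964)² = 0.00929
δQ/Q = √(0.0110) = 0.105
Q = 10.7 L/s, so δQ = 0.105 × 10.7 = 1.12 L/s.

1.12 L/s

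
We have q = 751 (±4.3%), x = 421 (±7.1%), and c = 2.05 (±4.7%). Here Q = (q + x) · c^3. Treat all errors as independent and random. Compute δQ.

Let u = q + x = 1170. δu = √(δq² + δx²) = √(1040 + 893) = 44.0, so δu/u = 0.0375.
Q is then a monomial in u, c:
δQ/Q = √((δu/u)² + (3·δc/c)²) = √(0.00141 + 0.0199) = 0.146
Q = 10100, so δQ = 0.146 × 10100 = 1470.

1470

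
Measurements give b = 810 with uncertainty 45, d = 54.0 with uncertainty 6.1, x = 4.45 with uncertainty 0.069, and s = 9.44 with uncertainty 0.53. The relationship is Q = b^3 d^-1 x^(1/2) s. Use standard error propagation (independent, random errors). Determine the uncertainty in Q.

4.1e+07

Products/powers → add relative errors in quadrature, weighted by exponent:
  (3·δb/b)² = (3×0.0556)² = 0.0278;  (-1·δd/d)² = (-1×0.113)² = 0.0128;  (½·δx/x)² = (0.5×0.0155)² = 6.01e-05;  (1·δs/s)² = (1×0.0561)² = 0.00315
δQ/Q = √(0.0438) = 0.209
Q = 1.96e+08, so δQ = 0.209 × 1.96e+08 = 4.1e+07.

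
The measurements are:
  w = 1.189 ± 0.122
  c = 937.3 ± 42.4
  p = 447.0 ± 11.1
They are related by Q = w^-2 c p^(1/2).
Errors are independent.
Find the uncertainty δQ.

2950

Q is a product of powers, so relative uncertainties combine in quadrature:
  (-2·δw/w)² = (-2×0.103)² = 0.0421;  (1·δc/c)² = (1×0.0452)² = 0.00205;  (½·δp/p)² = (0.5×0.0248)² = 0.000154
δQ/Q = √(0.0443) = 0.211
Q = 14020, so δQ = 0.211 × 14020 = 2950.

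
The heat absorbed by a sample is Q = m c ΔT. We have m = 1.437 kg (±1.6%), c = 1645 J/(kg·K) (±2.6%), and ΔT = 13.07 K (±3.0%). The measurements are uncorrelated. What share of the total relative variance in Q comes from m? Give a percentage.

(δQ/Q)² = (1·δm/m)² + (1·δc/c)² + (1·δΔT/ΔT)²
  m term: (1×0.0160)² = 0.000256
  c term: (1×0.0260)² = 0.000676
  ΔT term: (1×0.0300)² = 0.000900
Total = 0.00183. Share from m = 0.000256/0.00183 = 0.140.

14.0%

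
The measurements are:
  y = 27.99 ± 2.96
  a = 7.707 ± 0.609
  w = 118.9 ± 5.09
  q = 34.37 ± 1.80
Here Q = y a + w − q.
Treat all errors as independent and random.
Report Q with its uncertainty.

Let p = y·a = 215.7. δp/p = √((1·δy/y)² + (1·δa/a)²) = √(0.0112 + 0.00624) = 0.132, so δp = 28.5.
Q = p + w − q: δQ = √(δp² + δw² + δq²) = √(811 + 25.9 + 3.24) = 29.0
Q = 300.2.

300.2 ± 29.0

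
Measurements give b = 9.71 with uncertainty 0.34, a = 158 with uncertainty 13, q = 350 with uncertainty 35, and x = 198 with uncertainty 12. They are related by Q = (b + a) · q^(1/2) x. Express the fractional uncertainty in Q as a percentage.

Let u = b + a = 168. δu = √(δb² + δa²) = √(0.116 + 169) = 13.0, so δu/u = 0.0775.
Q is then a monomial in u, q, x:
δQ/Q = √((δu/u)² + (½·δq/q)² + (1·δx/x)²) = √(0.00601 + 0.00250 + 0.00367) = 0.110

11.0%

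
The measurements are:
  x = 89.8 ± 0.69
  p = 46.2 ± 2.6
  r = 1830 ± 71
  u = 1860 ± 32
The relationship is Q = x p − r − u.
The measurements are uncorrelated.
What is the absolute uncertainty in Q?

Let w = x·p = 4150. δw/w = √((1·δx/x)² + (1·δp/p)²) = √(5.9e-05 + 0.00317) = 0.0568, so δw = 236.
Q = w − r − u: δQ = √(δw² + δr² + δu²) = √(55500 + 5040 + 1020) = 248

248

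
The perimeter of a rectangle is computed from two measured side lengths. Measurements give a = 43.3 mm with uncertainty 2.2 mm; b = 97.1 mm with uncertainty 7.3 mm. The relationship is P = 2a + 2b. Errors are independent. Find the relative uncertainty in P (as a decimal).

0.0543

Each term contributes (cᵢ δxᵢ)² to (δP)²:
  (2·δa)² = 19.4;  (2·δb)² = 213
δP = √(233) = 15.2 mm
P = 281 mm, so δP/P = 15.2/281 = 0.0543.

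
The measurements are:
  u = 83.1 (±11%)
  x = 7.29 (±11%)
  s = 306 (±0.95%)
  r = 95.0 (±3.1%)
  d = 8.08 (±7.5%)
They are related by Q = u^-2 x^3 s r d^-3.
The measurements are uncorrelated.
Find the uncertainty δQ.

Products/powers → add relative errors in quadrature, weighted by exponent:
  (-2·δu/u)² = (-2×0.110)² = 0.0484;  (3·δx/x)² = (3×0.110)² = 0.109;  (1·δs/s)² = (1×0.00950)² = 9.02e-05;  (1·δr/r)² = (1×0.0310)² = 0.000961;  (-3·δd/d)² = (-3×0.0750)² = 0.0506
δQ/Q = √(0.209) = 0.457
Q = 3.09, so δQ = 0.457 × 3.09 = 1.41.

1.41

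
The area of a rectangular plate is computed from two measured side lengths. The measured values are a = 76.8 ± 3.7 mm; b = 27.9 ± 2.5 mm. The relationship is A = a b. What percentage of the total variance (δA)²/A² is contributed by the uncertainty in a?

(δA/A)² = (1·δa/a)² + (1·δb/b)²
  a term: (1×0.0482)² = 0.00232
  b term: (1×0.0896)² = 0.00803
Total = 0.0104. Share from a = 0.00232/0.0104 = 0.224.

22.4%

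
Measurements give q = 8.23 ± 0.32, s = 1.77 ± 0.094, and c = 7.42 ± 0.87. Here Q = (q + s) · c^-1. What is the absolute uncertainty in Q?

0.164

Let u = q + s = 10.0. δu = √(δq² + δs²) = √(0.102 + 0.00884) = 0.334, so δu/u = 0.0334.
Q is then a monomial in u, c:
δQ/Q = √((δu/u)² + (-1·δc/c)²) = √(0.00111 + 0.0137) = 0.122
Q = 1.35, so δQ = 0.122 × 1.35 = 0.164.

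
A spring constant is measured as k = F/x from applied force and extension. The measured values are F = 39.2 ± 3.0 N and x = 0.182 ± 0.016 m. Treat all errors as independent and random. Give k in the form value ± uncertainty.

Each factor contributes (exponent × relative error)² to (δk/k)²:
  (1·δF/F)² = (1×0.0765)² = 0.00586;  (-1·δx/x)² = (-1×0.0879)² = 0.00773
δk/k = √(0.0136) = 0.117
k = 215 N/m, so δk = 0.117 × 215 = 25.1 N/m.

215 ± 25.1 N/m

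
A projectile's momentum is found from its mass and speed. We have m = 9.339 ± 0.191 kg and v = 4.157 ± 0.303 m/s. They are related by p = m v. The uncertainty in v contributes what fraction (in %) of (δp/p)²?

92.7%

(δp/p)² = (1·δm/m)² + (1·δv/v)²
  m term: (1×0.0205)² = 0.000418
  v term: (1×0.0729)² = 0.00531
Total = 0.00573. Share from v = 0.00531/0.00573 = 0.927.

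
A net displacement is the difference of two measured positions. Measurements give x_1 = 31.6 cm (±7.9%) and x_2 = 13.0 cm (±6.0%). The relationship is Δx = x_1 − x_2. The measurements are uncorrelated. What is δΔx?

For a sum/difference, combine absolute errors in quadrature:
  (δx_1)² = 6.23;  (δx_2)² = 0.608
δΔx = √(6.84) = 2.62 cm

2.62 cm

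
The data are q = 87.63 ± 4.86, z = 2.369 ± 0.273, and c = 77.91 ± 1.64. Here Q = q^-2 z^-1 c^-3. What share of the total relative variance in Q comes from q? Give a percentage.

41.6%

(δQ/Q)² = (-2·δq/q)² + (-1·δz/z)² + (-3·δc/c)²
  q term: (-2×0.0555)² = 0.0123
  z term: (-1×0.115)² = 0.0133
  c term: (-3×0.0210)² = 0.00399
Total = 0.0296. Share from q = 0.0123/0.0296 = 0.416.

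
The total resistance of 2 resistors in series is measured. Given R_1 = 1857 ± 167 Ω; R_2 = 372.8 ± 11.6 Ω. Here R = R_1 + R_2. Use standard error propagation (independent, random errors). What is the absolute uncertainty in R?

167 Ω

Absolute uncertainties add in quadrature for a linear combination:
  (δR_1)² = 27900;  (δR_2)² = 135
δR = √(28000) = 167 Ω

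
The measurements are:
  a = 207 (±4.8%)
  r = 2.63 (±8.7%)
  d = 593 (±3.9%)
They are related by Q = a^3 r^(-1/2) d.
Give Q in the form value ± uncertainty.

(3.24 ± 0.504) × 10^9

For a monomial Q ∝ a^3, r^(-1/2), d, fractional errors add in quadrature:
  (3·δa/a)² = (3×0.0480)² = 0.0207;  (−½·δr/r)² = (-0.5×0.0870)² = 0.00189;  (1·δd/d)² = (1×0.0390)² = 0.00152
δQ/Q = √(0.0241) = 0.155
Q = 3.24e+09, so δQ = 0.155 × 3.24e+09 = 5.04e+08.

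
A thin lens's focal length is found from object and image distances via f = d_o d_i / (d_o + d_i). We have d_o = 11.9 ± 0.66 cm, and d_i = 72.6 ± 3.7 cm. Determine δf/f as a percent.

4.82%

∂f/∂d_o = (d_i/(d_o+d_i))² = 0.738;  ∂f/∂d_i = (d_o/(d_o+d_i))² = 0.0198
δf = √((∂f/∂d_o · δd_o)² + (∂f/∂d_i · δd_i)²) = √(0.237 + 0.00538) = 0.493 cm
f = 10.2 cm, so δf/f = 0.493/10.2 = 0.0482.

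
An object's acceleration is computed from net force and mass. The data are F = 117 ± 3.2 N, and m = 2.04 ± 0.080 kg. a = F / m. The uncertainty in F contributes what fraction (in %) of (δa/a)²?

32.7%

(δa/a)² = (1·δF/F)² + (-1·δm/m)²
  F term: (1×0.0274)² = 0.000748
  m term: (-1×0.0392)² = 0.00154
Total = 0.00229. Share from F = 0.000748/0.00229 = 0.327.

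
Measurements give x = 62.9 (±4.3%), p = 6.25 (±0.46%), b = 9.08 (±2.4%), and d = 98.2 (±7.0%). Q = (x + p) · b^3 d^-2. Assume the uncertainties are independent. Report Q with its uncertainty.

Let u = x + p = 69.2. δu = √(δx² + δp²) = √(7.32 + 0.000827) = 2.70, so δu/u = 0.0391.
Q is then a monomial in u, b, d:
δQ/Q = √((δu/u)² + (3·δb/b)² + (-2·δd/d)²) = √(0.00153 + 0.00518 + 0.0196) = 0.162
Q = 5.37, so δQ = 0.162 × 5.37 = 0.871.

5.37 ± 0.871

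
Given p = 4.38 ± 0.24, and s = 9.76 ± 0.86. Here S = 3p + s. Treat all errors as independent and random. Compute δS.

S is a linear combination, so absolute uncertainties add in quadrature:
  (3·δp)² = 0.518;  (δs)² = 0.740
δS = √(1.26) = 1.12

1.12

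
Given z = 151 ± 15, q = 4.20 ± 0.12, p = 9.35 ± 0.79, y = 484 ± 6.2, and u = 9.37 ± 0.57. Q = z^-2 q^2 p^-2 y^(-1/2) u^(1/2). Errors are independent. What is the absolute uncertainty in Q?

3.31e-07

Each factor contributes (exponent × relative error)² to (δQ/Q)²:
  (-2·δz/z)² = (-2×0.0993)² = 0.0395;  (2·δq/q)² = (2×0.0286)² = 0.00327;  (-2·δp/p)² = (-2×0.0845)² = 0.0286;  (−½·δy/y)² = (-0.5×0.0128)² = 4.1e-05;  (½·δu/u)² = (0.5×0.0608)² = 0.000925
δQ/Q = √(0.0723) = 0.269
Q = 1.23e-06, so δQ = 0.269 × 1.23e-06 = 3.31e-07.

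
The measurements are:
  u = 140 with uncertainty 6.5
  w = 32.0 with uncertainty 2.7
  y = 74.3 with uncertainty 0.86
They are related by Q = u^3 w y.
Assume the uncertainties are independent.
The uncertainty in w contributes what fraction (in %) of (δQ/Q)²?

26.7%

(δQ/Q)² = (3·δu/u)² + (1·δw/w)² + (1·δy/y)²
  u term: (3×0.0464)² = 0.0194
  w term: (1×0.0844)² = 0.00712
  y term: (1×0.0116)² = 0.000134
Total = 0.0267. Share from w = 0.00712/0.0267 = 0.267.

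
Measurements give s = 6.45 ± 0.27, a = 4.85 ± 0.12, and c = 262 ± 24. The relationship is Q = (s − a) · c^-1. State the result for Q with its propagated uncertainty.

Let u = s − a = 1.60. δu = √(δs² + δa²) = √(0.0729 + 0.0144) = 0.295, so δu/u = 0.185.
Q is then a monomial in u, c:
δQ/Q = √((δu/u)² + (-1·δc/c)²) = √(0.0341 + 0.00839) = 0.206
Q = 0.00611, so δQ = 0.206 × 0.00611 = 0.00126.

0.00611 ± 0.00126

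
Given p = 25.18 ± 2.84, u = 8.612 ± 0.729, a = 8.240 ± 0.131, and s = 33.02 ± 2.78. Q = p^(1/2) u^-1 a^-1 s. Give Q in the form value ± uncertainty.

Products/powers → add relative errors in quadrature, weighted by exponent:
  (½·δp/p)² = (0.5×0.113)² = 0.00318;  (-1·δu/u)² = (-1×0.0846)² = 0.00717;  (-1·δa/a)² = (-1×0.0159)² = 0.000253;  (1·δs/s)² = (1×0.0842)² = 0.00709
δQ/Q = √(0.0177) = 0.133
Q = 2.335, so δQ = 0.133 × 2.335 = 0.311.

2.335 ± 0.311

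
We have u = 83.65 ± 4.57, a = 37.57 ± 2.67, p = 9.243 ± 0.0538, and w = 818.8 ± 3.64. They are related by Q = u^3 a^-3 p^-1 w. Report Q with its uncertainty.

977.8 ± 263

For a monomial Q ∝ u^3, a^-3, p^-1, w, fractional errors add in quadrature:
  (3·δu/u)² = (3×0.0546)² = 0.0269;  (-3·δa/a)² = (-3×0.0711)² = 0.0455;  (-1·δp/p)² = (-1×0.00582)² = 3.39e-05;  (1·δw/w)² = (1×0.00445)² = 1.98e-05
δQ/Q = √(0.0724) = 0.269
Q = 977.8, so δQ = 0.269 × 977.8 = 263.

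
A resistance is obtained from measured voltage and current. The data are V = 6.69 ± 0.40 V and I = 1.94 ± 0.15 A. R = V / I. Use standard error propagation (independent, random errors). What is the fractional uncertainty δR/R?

0.0977

Each factor contributes (exponent × relative error)² to (δR/R)²:
  (1·δV/V)² = (1×0.0598)² = 0.00357;  (-1·δI/I)² = (-1×0.0773)² = 0.00598
δR/R = √(0.00955) = 0.0977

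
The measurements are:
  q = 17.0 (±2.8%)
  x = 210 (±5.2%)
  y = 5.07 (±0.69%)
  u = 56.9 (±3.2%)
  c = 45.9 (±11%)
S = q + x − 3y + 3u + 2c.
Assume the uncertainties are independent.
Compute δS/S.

Absolute uncertainties add in quadrature for a linear combination:
  (δq)² = 0.227;  (δx)² = 119;  (3·δy)² = 0.0110;  (3·δu)² = 29.8;  (2·δc)² = 102
δS = √(251) = 15.9
S = 474, so δS/S = 15.9/474 = 0.0334.

0.0334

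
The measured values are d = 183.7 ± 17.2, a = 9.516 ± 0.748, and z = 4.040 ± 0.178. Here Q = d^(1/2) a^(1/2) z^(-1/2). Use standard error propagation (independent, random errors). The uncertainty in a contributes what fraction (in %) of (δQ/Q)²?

(δQ/Q)² = (½·δd/d)² + (½·δa/a)² + (−½·δz/z)²
  d term: (0.5×0.0936)² = 0.00219
  a term: (0.5×0.0786)² = 0.00154
  z term: (-0.5×0.0441)² = 0.000485
Total = 0.00422. Share from a = 0.00154/0.00422 = 0.366.

36.6%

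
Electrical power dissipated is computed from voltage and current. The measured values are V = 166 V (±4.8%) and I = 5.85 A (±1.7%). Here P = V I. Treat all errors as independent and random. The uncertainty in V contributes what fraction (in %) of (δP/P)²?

88.9%

(δP/P)² = (1·δV/V)² + (1·δI/I)²
  V term: (1×0.0480)² = 0.00230
  I term: (1×0.0170)² = 0.000289
Total = 0.00259. Share from V = 0.00230/0.00259 = 0.889.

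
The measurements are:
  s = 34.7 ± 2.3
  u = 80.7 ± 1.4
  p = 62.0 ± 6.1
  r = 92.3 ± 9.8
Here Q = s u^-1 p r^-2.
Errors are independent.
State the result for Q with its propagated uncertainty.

0.00313 ± 0.000763

Products/powers → add relative errors in quadrature, weighted by exponent:
  (1·δs/s)² = (1×0.0663)² = 0.00439;  (-1·δu/u)² = (-1×0.0173)² = 0.000301;  (1·δp/p)² = (1×0.0984)² = 0.00968;  (-2·δr/r)² = (-2×0.106)² = 0.0451
δQ/Q = √(0.0595) = 0.244
Q = 0.00313, so δQ = 0.244 × 0.00313 = 0.000763.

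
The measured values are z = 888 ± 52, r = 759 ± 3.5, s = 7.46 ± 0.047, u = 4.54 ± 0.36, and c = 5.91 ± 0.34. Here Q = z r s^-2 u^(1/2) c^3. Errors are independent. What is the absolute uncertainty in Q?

9.96e+05

Products/powers → add relative errors in quadrature, weighted by exponent:
  (1·δz/z)² = (1×0.0586)² = 0.00343;  (1·δr/r)² = (1×0.00461)² = 2.13e-05;  (-2·δs/s)² = (-2×0.00630)² = 0.000159;  (½·δu/u)² = (0.5×0.0793)² = 0.00157;  (3·δc/c)² = (3×0.0575)² = 0.0298
δQ/Q = √(0.0350) = 0.187
Q = 5.33e+06, so δQ = 0.187 × 5.33e+06 = 9.96e+05.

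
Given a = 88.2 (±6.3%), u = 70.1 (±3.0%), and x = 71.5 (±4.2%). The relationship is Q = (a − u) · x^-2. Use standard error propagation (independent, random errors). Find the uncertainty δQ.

Let w = a − u = 18.1. δw = √(δa² + δu²) = √(30.9 + 4.42) = 5.94, so δw/w = 0.328.
Q is then a monomial in w, x:
δQ/Q = √((δw/w)² + (-2·δx/x)²) = √(0.108 + 0.00706) = 0.339
Q = 0.00354, so δQ = 0.339 × 0.00354 = 0.00120.

0.00120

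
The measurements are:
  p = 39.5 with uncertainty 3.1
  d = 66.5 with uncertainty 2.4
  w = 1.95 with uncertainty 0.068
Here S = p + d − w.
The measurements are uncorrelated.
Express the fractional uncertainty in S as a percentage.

3.77%

Absolute uncertainties add in quadrature for a linear combination:
  (δp)² = 9.61;  (δd)² = 5.76;  (δw)² = 0.00462
δS = √(15.4) = 3.92
S = 104, so δS/S = 3.92/104 = 0.0377.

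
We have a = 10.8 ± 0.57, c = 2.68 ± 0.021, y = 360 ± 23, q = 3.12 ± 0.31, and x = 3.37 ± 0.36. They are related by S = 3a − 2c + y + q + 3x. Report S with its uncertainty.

Absolute uncertainties add in quadrature for a linear combination:
  (3·δa)² = 2.92;  (2·δc)² = 0.00176;  (δy)² = 529;  (δq)² = 0.0961;  (3·δx)² = 1.17
δS = √(533) = 23.1
S = 400.

400 ± 23.1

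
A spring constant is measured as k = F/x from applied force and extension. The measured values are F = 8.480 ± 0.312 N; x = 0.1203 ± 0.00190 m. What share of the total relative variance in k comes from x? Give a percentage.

(δk/k)² = (1·δF/F)² + (-1·δx/x)²
  F term: (1×0.0368)² = 0.00135
  x term: (-1×0.0158)² = 0.000249
Total = 0.00160. Share from x = 0.000249/0.00160 = 0.156.

15.6%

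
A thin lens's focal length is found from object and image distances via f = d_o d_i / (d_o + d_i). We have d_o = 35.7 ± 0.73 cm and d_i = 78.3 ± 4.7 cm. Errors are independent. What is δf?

∂f/∂d_o = (d_i/(d_o+d_i))² = 0.472;  ∂f/∂d_i = (d_o/(d_o+d_i))² = 0.0981
δf = √((∂f/∂d_o · δd_o)² + (∂f/∂d_i · δd_i)²) = √(0.119 + 0.212) = 0.575 cm

0.575 cm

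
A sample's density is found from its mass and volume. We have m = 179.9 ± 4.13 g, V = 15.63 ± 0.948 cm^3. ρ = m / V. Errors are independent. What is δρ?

Products/powers → add relative errors in quadrature, weighted by exponent:
  (1·δm/m)² = (1×0.0230)² = 0.000527;  (-1·δV/V)² = (-1×0.0607)² = 0.00368
δρ/ρ = √(0.00421) = 0.0649
ρ = 11.51 g/cm^3, so δρ = 0.0649 × 11.51 = 0.746 g/cm^3.

0.746 g/cm^3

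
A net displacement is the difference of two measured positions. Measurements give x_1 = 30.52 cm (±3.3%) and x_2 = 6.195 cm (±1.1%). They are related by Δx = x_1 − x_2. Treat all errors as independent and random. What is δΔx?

1.01 cm

Absolute uncertainties add in quadrature for a linear combination:
  (δx_1)² = 1.01;  (δx_2)² = 0.00464
δΔx = √(1.02) = 1.01 cm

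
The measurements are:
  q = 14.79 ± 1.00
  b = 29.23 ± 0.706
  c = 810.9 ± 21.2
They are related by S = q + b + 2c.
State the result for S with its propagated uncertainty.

Each term contributes (cᵢ δxᵢ)² to (δS)²:
  (δq)² = 1.00;  (δb)² = 0.498;  (2·δc)² = 1800
δS = √(1800) = 42.4
S = 1666.

1666 ± 42.4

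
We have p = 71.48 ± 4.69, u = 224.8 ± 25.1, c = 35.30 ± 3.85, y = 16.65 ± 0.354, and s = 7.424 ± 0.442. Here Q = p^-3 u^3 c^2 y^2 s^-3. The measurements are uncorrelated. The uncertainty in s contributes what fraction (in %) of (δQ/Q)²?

(δQ/Q)² = (-3·δp/p)² + (3·δu/u)² + (2·δc/c)² + (2·δy/y)² + (-3·δs/s)²
  p term: (-3×0.0656)² = 0.0387
  u term: (3×0.112)² = 0.112
  c term: (2×0.109)² = 0.0476
  y term: (2×0.0213)² = 0.00181
  s term: (-3×0.0595)² = 0.0319
Total = 0.232. Share from s = 0.0319/0.232 = 0.137.

13.7%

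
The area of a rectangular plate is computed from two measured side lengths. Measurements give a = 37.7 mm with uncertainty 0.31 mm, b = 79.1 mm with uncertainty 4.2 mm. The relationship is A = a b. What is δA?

160 mm^2

Since A is a product/quotient, work with relative uncertainties:
  (1·δa/a)² = (1×0.00822)² = 6.76e-05;  (1·δb/b)² = (1×0.0531)² = 0.00282
δA/A = √(0.00289) = 0.0537
A = 2980 mm^2, so δA = 0.0537 × 2980 = 160 mm^2.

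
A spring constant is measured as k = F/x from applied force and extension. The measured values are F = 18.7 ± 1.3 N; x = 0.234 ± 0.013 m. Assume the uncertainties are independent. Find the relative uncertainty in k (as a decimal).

Since k is a product/quotient, work with relative uncertainties:
  (1·δF/F)² = (1×0.0695)² = 0.00483;  (-1·δx/x)² = (-1×0.0556)² = 0.00309
δk/k = √(0.00792) = 0.0890

0.0890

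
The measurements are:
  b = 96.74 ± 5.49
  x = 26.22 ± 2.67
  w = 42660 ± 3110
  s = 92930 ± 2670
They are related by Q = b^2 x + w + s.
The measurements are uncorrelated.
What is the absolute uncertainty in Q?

Let p = b^2·x = 245400. δp/p = √((2·δb/b)² + (1·δx/x)²) = √(0.0129 + 0.0104) = 0.152, so δp = 37400.
Q = p + w + s: δQ = √(δp² + δw² + δs²) = √(1.4e+09 + 9.67e+06 + 7.13e+06) = 37600

37600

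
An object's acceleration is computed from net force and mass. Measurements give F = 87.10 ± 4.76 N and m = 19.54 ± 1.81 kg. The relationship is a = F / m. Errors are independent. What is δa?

0.479 m/s^2

Since a is a product/quotient, work with relative uncertainties:
  (1·δF/F)² = (1×0.0546)² = 0.00299;  (-1·δm/m)² = (-1×0.0926)² = 0.00858
δa/a = √(0.0116) = 0.108
a = 4.458 m/s^2, so δa = 0.108 × 4.458 = 0.479 m/s^2.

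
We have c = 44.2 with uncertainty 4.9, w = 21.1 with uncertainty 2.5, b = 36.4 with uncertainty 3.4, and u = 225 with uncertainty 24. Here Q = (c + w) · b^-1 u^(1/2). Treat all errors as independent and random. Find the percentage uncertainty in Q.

Let h = c + w = 65.3. δh = √(δc² + δw²) = √(24.0 + 6.25) = 5.50, so δh/h = 0.0842.
Q is then a monomial in h, b, u:
δQ/Q = √((δh/h)² + (-1·δb/b)² + (½·δu/u)²) = √(0.00710 + 0.00872 + 0.00284) = 0.137

13.7%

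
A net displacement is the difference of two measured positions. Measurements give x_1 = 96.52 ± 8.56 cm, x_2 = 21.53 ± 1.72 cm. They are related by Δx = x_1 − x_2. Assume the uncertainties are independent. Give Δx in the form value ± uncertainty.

For a sum/difference, combine absolute errors in quadrature:
  (δx_1)² = 73.3;  (δx_2)² = 2.96
δΔx = √(76.2) = 8.73 cm
Δx = 74.99 cm.

74.99 ± 8.73 cm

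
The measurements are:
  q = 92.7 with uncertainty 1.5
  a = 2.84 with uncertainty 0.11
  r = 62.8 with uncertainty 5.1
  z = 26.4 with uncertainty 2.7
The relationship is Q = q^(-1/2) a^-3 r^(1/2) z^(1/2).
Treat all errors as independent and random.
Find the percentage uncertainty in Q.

13.4%

Since Q is a product/quotient, work with relative uncertainties:
  (−½·δq/q)² = (-0.5×0.0162)² = 6.55e-05;  (-3·δa/a)² = (-3×0.0387)² = 0.0135;  (½·δr/r)² = (0.5×0.0812)² = 0.00165;  (½·δz/z)² = (0.5×0.102)² = 0.00261
δQ/Q = √(0.0178) = 0.134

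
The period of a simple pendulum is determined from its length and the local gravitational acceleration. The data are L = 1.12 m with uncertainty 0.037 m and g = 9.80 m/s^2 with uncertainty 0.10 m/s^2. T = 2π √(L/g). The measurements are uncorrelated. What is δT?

0.0367 s

Relative error in a monomial: (δT/T)² = Σ (nᵢ · δxᵢ/xᵢ)².
  (½·δL/L)² = (0.5×0.0330)² = 0.000273;  (−½·δg/g)² = (-0.5×0.0102)² = 2.6e-05
δT/T = √(0.000299) = 0.0173
T = 2.12 s, so δT = 0.0173 × 2.12 = 0.0367 s.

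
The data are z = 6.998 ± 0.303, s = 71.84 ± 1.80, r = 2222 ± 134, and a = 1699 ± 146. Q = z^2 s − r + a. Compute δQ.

374

Let p = z^2·s = 3518. δp/p = √((2·δz/z)² + (1·δs/s)²) = √(0.00750 + 0.000628) = 0.0901, so δp = 317.
Q = p − r + a: δQ = √(δp² + δr² + δa²) = √(1.01e+05 + 18000 + 21300) = 374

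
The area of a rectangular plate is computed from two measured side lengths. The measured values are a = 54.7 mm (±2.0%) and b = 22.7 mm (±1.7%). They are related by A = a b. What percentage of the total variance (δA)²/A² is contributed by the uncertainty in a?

58.1%

(δA/A)² = (1·δa/a)² + (1·δb/b)²
  a term: (1×0.0200)² = 0.000400
  b term: (1×0.0170)² = 0.000289
Total = 0.000689. Share from a = 0.000400/0.000689 = 0.581.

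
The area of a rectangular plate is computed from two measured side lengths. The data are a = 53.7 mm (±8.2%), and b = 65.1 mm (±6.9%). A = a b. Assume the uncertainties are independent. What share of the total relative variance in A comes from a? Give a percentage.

58.5%

(δA/A)² = (1·δa/a)² + (1·δb/b)²
  a term: (1×0.0820)² = 0.00672
  b term: (1×0.0690)² = 0.00476
Total = 0.0115. Share from a = 0.00672/0.0115 = 0.585.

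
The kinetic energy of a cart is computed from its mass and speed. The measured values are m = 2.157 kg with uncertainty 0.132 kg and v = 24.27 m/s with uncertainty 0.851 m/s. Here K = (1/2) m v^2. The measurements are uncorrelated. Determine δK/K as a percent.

For a monomial K ∝ m, v^2, fractional errors add in quadrature:
  (1·δm/m)² = (1×0.0612)² = 0.00374;  (2·δv/v)² = (2×0.0351)² = 0.00492
δK/K = √(0.00866) = 0.0931

9.31%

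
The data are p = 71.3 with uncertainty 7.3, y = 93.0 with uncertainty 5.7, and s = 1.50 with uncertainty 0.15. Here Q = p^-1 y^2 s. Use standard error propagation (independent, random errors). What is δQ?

For a monomial Q ∝ p^-1, y^2, s, fractional errors add in quadrature:
  (-1·δp/p)² = (-1×0.102)² = 0.0105;  (2·δy/y)² = (2×0.0613)² = 0.0150;  (1·δs/s)² = (1×0.100)² = 0.0100
δQ/Q = √(0.0355) = 0.188
Q = 182, so δQ = 0.188 × 182 = 34.3.

34.3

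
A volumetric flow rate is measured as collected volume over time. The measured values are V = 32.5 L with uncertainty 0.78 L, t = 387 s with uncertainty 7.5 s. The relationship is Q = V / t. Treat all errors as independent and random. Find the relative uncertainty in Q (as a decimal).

0.0308

Products/powers → add relative errors in quadrature, weighted by exponent:
  (1·δV/V)² = (1×0.0240)² = 0.000576;  (-1·δt/t)² = (-1×0.0194)² = 0.000376
δQ/Q = √(0.000952) = 0.0308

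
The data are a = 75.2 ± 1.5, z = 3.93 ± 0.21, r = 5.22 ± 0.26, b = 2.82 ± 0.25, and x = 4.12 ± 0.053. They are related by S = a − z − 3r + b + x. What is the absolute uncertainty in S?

1.72

S is a linear combination, so absolute uncertainties add in quadrature:
  (δa)² = 2.25;  (δz)² = 0.0441;  (3·δr)² = 0.608;  (δb)² = 0.0625;  (δx)² = 0.00281
δS = √(2.97) = 1.72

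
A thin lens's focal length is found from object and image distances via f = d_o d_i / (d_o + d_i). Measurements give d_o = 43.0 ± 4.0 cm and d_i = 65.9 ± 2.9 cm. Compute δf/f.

∂f/∂d_o = (d_i/(d_o+d_i))² = 0.366;  ∂f/∂d_i = (d_o/(d_o+d_i))² = 0.156
δf = √((∂f/∂d_o · δd_o)² + (∂f/∂d_i · δd_i)²) = √(2.15 + 0.204) = 1.53 cm
f = 26.0 cm, so δf/f = 1.53/26.0 = 0.0589.

0.0589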